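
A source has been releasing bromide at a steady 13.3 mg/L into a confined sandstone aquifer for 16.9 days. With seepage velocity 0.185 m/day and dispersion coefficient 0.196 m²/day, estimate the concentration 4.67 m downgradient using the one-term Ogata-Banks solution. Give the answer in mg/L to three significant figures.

For a continuous step input, C/C₀ ≈ ½·erfc((x−vt)/(2√(Dt))).
vt = 0.185 × 16.9 = 3.1265 m and 2√(Dt) = 2√(0.196 × 16.9) = 3.640 m.
Argument (x−vt)/(2√(Dt)) = (4.67 − 3.1265)/3.640 = 0.4240; ½·erfc(0.4240) = 0.2744.
C = 13.3 × 0.2744 = 3.65 mg/L.

3.65 mg/L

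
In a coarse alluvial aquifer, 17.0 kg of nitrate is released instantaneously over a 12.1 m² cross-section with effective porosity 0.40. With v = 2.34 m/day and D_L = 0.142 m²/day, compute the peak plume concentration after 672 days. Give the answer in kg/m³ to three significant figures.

0.101 kg/m³

The peak of an instantaneous 1D plume sits at x = vt; there the Gaussian factor is 1 and C_max = M/(n_e·A·√(4πDt)), where n_e·A is the pore area the mass is dissolved in.
√(4πDt) = √(4π × 0.142 × 672) = 34.63 m, so C_max = 17.0/(0.40 × 12.1 × 34.63) = 0.101 kg/m³.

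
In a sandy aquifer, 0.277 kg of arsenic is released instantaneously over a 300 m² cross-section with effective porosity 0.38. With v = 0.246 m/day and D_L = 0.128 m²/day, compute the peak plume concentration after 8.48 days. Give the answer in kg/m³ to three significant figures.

0.000658 kg/m³

The peak of an instantaneous 1D plume sits at x = vt; there the Gaussian factor is 1 and C_max = M/(n_e·A·√(4πDt)), where n_e·A is the pore area the mass is dissolved in.
√(4πDt) = √(4π × 0.128 × 8.48) = 3.693 m, so C_max = 0.277/(0.38 × 300 × 3.693) = 0.000658 kg/m³.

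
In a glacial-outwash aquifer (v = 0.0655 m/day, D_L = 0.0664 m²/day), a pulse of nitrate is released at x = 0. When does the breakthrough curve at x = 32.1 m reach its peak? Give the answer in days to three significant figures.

475 days

For the 1D instantaneous-source solution, setting ∂C/∂t = 0 at fixed x gives v²t² + 2Dt − x² = 0, so t = (√(D² + v²x²) − D)/v².
√(D² + v²x²) = √(0.0664² + 0.0655² × 32.1²) = 2.104; v² = 0.00429025.
t = (2.104 − 0.0664)/0.00429025 = 475 days (vs. the pure-advection estimate x/v = 490 d).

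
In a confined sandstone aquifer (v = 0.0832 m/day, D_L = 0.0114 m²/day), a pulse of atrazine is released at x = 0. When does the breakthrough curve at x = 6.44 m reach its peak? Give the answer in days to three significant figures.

75.8 days

For the 1D instantaneous-source solution, setting ∂C/∂t = 0 at fixed x gives v²t² + 2Dt − x² = 0, so t = (√(D² + v²x²) − D)/v².
√(D² + v²x²) = √(0.0114² + 0.0832² × 6.44²) = 0.5359; v² = 0.00692224.
t = (0.5359 − 0.0114)/0.00692224 = 75.8 days (vs. the pure-advection estimate x/v = 77.4 d).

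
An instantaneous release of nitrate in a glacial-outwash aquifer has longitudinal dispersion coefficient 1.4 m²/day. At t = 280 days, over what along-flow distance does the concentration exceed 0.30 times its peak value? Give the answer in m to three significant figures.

The plume is Gaussian with σ = √(2Dt) = √(2 × 1.4 × 280) = 28.00 m.
C/C_peak = exp(−Δx²/(2σ²)) = 0.30 ⇒ Δx = σ·√(−2 ln 0.30) = 28.00 × 1.552 = 43.46 m.
Width = 2Δx = 86.9 m.

86.9 m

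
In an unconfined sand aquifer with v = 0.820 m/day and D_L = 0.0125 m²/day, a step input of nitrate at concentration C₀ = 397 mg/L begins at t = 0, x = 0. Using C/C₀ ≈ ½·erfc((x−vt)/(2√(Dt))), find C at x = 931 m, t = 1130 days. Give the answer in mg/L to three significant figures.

80.9 mg/L

For a continuous step input, C/C₀ ≈ ½·erfc((x−vt)/(2√(Dt))).
vt = 0.820 × 1130 = 926.6 m and 2√(Dt) = 2√(0.0125 × 1130) = 7.517 m.
Argument (x−vt)/(2√(Dt)) = (931 − 926.6)/7.517 = 0.5853; ½·erfc(0.5853) = 0.2039.
C = 397 × 0.2039 = 80.9 mg/L.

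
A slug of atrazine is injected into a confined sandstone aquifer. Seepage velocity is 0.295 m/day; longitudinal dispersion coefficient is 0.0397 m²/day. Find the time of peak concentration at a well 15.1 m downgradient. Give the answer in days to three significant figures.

For the 1D instantaneous-source solution, setting ∂C/∂t = 0 at fixed x gives v²t² + 2Dt − x² = 0, so t = (√(D² + v²x²) − D)/v².
√(D² + v²x²) = √(0.0397² + 0.295² × 15.1²) = 4.455; v² = 0.087025.
t = (4.455 − 0.0397)/0.087025 = 50.7 days (vs. the pure-advection estimate x/v = 51.2 d).

50.7 days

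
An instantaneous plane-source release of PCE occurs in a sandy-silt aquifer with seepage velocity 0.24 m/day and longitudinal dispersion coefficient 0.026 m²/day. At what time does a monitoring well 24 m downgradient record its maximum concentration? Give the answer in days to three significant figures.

99.5 days

For the 1D instantaneous-source solution, setting ∂C/∂t = 0 at fixed x gives v²t² + 2Dt − x² = 0, so t = (√(D² + v²x²) − D)/v².
√(D² + v²x²) = √(0.026² + 0.24² × 24²) = 5.760; v² = 0.0576.
t = (5.760 − 0.026)/0.0576 = 99.5 days (vs. the pure-advection estimate x/v = 100 d).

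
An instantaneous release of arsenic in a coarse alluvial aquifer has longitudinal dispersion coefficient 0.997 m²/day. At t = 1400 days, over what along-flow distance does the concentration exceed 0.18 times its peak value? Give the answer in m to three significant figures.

The plume is Gaussian with σ = √(2Dt) = √(2 × 0.997 × 1400) = 52.84 m.
C/C_peak = exp(−Δx²/(2σ²)) = 0.18 ⇒ Δx = σ·√(−2 ln 0.18) = 52.84 × 1.852 = 97.86 m.
Width = 2Δx = 196 m.

196 m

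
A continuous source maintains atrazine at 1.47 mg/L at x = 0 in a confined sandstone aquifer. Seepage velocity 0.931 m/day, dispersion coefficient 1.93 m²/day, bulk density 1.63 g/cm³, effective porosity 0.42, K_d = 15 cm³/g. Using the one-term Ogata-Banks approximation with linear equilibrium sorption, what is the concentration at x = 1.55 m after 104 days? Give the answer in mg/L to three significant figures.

Retardation factor R = 1 + ρ_b·K_d/n = 1 + 1.63 × 15/0.42 = 59.21.
Sorption retards both mechanisms: v_R = v/R = 0.01572 m/day, D_R = D/R = 0.03260 m²/day.
v_R·t = 0.01572 × 104 = 1.63488 m; 2√(D_R t) = 3.683 m; argument = (1.55 − 1.63488)/3.683 = -0.02305.
C = C₀ × ½·erfc(-0.02305) = 1.47 × 0.5130 = 0.754 mg/L.

0.754 mg/L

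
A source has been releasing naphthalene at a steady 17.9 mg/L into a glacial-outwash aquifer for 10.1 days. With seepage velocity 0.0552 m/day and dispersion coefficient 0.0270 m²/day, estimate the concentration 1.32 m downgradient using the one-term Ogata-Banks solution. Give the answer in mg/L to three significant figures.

For a continuous step input, C/C₀ ≈ ½·erfc((x−vt)/(2√(Dt))).
vt = 0.0552 × 10.1 = 0.55752 m and 2√(Dt) = 2√(0.0270 × 10.1) = 1.044 m.
Argument (x−vt)/(2√(Dt)) = (1.32 − 0.55752)/1.044 = 0.7303; ½·erfc(0.7303) = 0.1508.
C = 17.9 × 0.1508 = 2.70 mg/L.

2.70 mg/L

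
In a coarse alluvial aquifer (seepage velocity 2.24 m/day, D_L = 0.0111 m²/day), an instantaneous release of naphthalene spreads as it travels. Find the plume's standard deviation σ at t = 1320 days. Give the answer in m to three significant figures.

Dispersive spreading gives a Gaussian with σ² = 2Dt; advection only shifts the center.
σ = √(2 × 0.0111 × 1320) = 5.41 m.

5.41 m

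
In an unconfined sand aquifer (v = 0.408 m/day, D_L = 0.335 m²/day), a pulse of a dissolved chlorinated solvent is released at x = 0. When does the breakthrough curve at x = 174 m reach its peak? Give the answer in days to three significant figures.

For the 1D instantaneous-source solution, setting ∂C/∂t = 0 at fixed x gives v²t² + 2Dt − x² = 0, so t = (√(D² + v²x²) − D)/v².
√(D² + v²x²) = √(0.335² + 0.408² × 174²) = 70.99; v² = 0.166464.
t = (70.99 − 0.335)/0.166464 = 424 days (vs. the pure-advection estimate x/v = 426 d).

424 days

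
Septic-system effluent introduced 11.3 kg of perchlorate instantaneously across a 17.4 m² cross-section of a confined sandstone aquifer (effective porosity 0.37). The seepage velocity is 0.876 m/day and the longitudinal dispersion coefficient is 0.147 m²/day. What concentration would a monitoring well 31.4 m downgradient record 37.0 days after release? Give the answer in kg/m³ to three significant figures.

For an instantaneous plane source, C(x,t) = M/(n_e·A·√(4πDt)) · exp(−(x−vt)²/(4Dt)), with n_e·A the pore (flow) area.
Plume center vt = 0.876 × 37.0 = 32.412 m, so the well at 31.4 m is 1.012 m upgradient of the peak.
√(4πDt) = 8.267 m, giving peak height M/(n_e·A·√(4πDt)) = 11.3/(0.37 × 17.4 × 8.267) = 0.2123 kg/m³.
(x−vt)²/(4Dt) = (-1.012)²/(4 × 0.147 × 37.0) = 0.04707; exp(−0.04707) = 0.9540.
C = 0.2123 × 0.9540 = 0.203 kg/m³.

0.203 kg/m³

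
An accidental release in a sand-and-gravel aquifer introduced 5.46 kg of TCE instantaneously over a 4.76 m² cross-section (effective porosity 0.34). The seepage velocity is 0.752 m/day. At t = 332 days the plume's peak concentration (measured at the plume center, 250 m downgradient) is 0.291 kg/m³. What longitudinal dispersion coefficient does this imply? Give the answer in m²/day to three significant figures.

0.0322 m²/day

At the plume center C_max = M/(n_e·A·√(4πDt)), so D = M²/(4πt·(n_e·A·C_max)²).
n_e·A·C_max = 0.34 × 4.76 × 0.291 = 0.4710 kg/m.
D = 5.46²/(4π × 332 × 0.4710²) = 0.0322 m²/day.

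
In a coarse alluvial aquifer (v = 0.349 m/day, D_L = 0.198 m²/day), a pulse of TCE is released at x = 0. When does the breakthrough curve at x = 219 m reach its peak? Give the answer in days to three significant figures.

For the 1D instantaneous-source solution, setting ∂C/∂t = 0 at fixed x gives v²t² + 2Dt − x² = 0, so t = (√(D² + v²x²) − D)/v².
√(D² + v²x²) = √(0.198² + 0.349² × 219²) = 76.43; v² = 0.121801.
t = (76.43 − 0.198)/0.121801 = 626 days (vs. the pure-advection estimate x/v = 628 d).

626 days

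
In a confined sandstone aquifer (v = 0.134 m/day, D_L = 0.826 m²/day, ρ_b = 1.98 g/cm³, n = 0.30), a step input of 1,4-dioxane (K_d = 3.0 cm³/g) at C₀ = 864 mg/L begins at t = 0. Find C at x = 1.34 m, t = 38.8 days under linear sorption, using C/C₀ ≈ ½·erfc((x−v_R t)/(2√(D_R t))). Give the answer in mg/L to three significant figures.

231 mg/L

Retardation factor R = 1 + ρ_b·K_d/n = 1 + 1.98 × 3.0/0.30 = 20.80.
Sorption retards both mechanisms: v_R = v/R = 0.006442 m/day, D_R = D/R = 0.03971 m²/day.
v_R·t = 0.006442 × 38.8 = 0.2499496 m; 2√(D_R t) = 2.483 m; argument = (1.34 − 0.2499496)/2.483 = 0.4390.
C = C₀ × ½·erfc(0.4390) = 864 × 0.2674 = 231 mg/L.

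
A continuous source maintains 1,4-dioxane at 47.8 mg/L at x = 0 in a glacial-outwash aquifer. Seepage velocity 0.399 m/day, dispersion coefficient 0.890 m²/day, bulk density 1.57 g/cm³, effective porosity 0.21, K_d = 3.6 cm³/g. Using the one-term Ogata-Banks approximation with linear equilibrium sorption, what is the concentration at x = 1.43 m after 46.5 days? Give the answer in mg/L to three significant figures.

15.7 mg/L

Retardation factor R = 1 + ρ_b·K_d/n = 1 + 1.57 × 3.6/0.21 = 27.91.
Sorption retards both mechanisms: v_R = v/R = 0.01430 m/day, D_R = D/R = 0.03189 m²/day.
v_R·t = 0.01430 × 46.5 = 0.66495 m; 2√(D_R t) = 2.435 m; argument = (1.43 − 0.66495)/2.435 = 0.3142.
C = C₀ × ½·erfc(0.3142) = 47.8 × 0.3284 = 15.7 mg/L.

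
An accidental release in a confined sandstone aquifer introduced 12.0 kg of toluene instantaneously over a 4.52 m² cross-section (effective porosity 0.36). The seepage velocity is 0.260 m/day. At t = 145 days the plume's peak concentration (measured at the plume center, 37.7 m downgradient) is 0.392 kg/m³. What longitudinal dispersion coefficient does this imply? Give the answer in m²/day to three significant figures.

0.194 m²/day

At the plume center C_max = M/(n_e·A·√(4πDt)), so D = M²/(4πt·(n_e·A·C_max)²).
n_e·A·C_max = 0.36 × 4.52 × 0.392 = 0.6379 kg/m.
D = 12.0²/(4π × 145 × 0.6379²) = 0.194 m²/day.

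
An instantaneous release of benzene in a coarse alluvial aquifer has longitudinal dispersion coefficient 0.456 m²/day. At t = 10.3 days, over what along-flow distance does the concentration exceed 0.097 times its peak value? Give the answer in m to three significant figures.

13.2 m

The plume is Gaussian with σ = √(2Dt) = √(2 × 0.456 × 10.3) = 3.065 m.
C/C_peak = exp(−Δx²/(2σ²)) = 0.097 ⇒ Δx = σ·√(−2 ln 0.097) = 3.065 × 2.160 = 6.620 m.
Width = 2Δx = 13.2 m.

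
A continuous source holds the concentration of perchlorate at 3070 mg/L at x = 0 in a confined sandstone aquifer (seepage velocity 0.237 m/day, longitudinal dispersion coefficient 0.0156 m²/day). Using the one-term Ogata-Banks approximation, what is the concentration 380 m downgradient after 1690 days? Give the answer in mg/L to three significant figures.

3060 mg/L

For a continuous step input, C/C₀ ≈ ½·erfc((x−vt)/(2√(Dt))).
vt = 0.237 × 1690 = 400.53 m and 2√(Dt) = 2√(0.0156 × 1690) = 10.27 m.
Argument (x−vt)/(2√(Dt)) = (380 − 400.53)/10.27 = -1.999; ½·erfc(-1.999) = 0.9977.
C = 3070 × 0.9977 = 3060 mg/L.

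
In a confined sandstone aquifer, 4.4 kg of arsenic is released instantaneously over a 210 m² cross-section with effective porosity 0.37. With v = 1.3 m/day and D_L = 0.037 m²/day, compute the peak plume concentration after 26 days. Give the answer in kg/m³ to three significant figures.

0.0163 kg/m³

The peak of an instantaneous 1D plume sits at x = vt; there the Gaussian factor is 1 and C_max = M/(n_e·A·√(4πDt)), where n_e·A is the pore area the mass is dissolved in.
√(4πDt) = √(4π × 0.037 × 26) = 3.477 m, so C_max = 4.4/(0.37 × 210 × 3.477) = 0.0163 kg/m³.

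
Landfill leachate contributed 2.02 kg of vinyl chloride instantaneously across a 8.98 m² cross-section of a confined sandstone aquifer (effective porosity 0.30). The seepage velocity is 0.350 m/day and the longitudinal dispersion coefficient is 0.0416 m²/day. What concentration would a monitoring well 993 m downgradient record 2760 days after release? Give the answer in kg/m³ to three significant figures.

0.00404 kg/m³

For an instantaneous plane source, C(x,t) = M/(n_e·A·√(4πDt)) · exp(−(x−vt)²/(4Dt)), with n_e·A the pore (flow) area.
Plume center vt = 0.350 × 2760 = 966 m, so the well at 993 m is 27 m downgradient of the peak.
√(4πDt) = 37.98 m, giving peak height M/(n_e·A·√(4πDt)) = 2.02/(0.30 × 8.98 × 37.98) = 0.01974 kg/m³.
(x−vt)²/(4Dt) = (27)²/(4 × 0.0416 × 2760) = 1.587; exp(−1.587) = 0.2045.
C = 0.01974 × 0.2045 = 0.00404 kg/m³.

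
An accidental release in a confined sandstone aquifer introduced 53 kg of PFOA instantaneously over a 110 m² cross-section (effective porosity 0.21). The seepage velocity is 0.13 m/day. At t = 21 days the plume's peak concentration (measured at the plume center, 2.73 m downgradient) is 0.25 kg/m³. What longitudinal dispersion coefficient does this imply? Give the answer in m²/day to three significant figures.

0.319 m²/day

At the plume center C_max = M/(n_e·A·√(4πDt)), so D = M²/(4πt·(n_e·A·C_max)²).
n_e·A·C_max = 0.21 × 110 × 0.25 = 5.775 kg/m.
D = 53²/(4π × 21 × 5.775²) = 0.319 m²/day.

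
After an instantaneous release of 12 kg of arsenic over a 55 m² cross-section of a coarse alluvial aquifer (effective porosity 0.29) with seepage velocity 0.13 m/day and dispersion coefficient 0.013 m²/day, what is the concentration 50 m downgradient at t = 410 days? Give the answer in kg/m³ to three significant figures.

For an instantaneous plane source, C(x,t) = M/(n_e·A·√(4πDt)) · exp(−(x−vt)²/(4Dt)), with n_e·A the pore (flow) area.
Plume center vt = 0.13 × 410 = 53.3 m, so the well at 50 m is 3.3 m upgradient of the peak.
√(4πDt) = 8.184 m, giving peak height M/(n_e·A·√(4πDt)) = 12/(0.29 × 55 × 8.184) = 0.09193 kg/m³.
(x−vt)²/(4Dt) = (-3.3)²/(4 × 0.013 × 410) = 0.5108; exp(−0.5108) = 0.6000.
C = 0.09193 × 0.6000 = 0.0552 kg/m³.

0.0552 kg/m³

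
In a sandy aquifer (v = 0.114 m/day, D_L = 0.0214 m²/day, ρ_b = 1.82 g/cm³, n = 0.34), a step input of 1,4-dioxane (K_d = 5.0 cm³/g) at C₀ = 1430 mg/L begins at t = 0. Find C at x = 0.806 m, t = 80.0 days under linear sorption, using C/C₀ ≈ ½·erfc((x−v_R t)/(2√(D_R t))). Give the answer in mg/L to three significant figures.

Retardation factor R = 1 + ρ_b·K_d/n = 1 + 1.82 × 5.0/0.34 = 27.76.
Sorption retards both mechanisms: v_R = v/R = 0.004107 m/day, D_R = D/R = 0.0007709 m²/day.
v_R·t = 0.004107 × 80.0 = 0.32856 m; 2√(D_R t) = 0.4967 m; argument = (0.806 − 0.32856)/0.4967 = 0.9612.
C = C₀ × ½·erfc(0.9612) = 1430 × 0.08702 = 124 mg/L.

124 mg/L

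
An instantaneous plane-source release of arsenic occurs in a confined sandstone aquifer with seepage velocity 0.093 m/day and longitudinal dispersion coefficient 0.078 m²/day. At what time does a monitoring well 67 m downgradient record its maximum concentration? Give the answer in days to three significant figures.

711 days

For the 1D instantaneous-source solution, setting ∂C/∂t = 0 at fixed x gives v²t² + 2Dt − x² = 0, so t = (√(D² + v²x²) − D)/v².
√(D² + v²x²) = √(0.078² + 0.093² × 67²) = 6.231; v² = 0.008649.
t = (6.231 − 0.078)/0.008649 = 711 days (vs. the pure-advection estimate x/v = 720 d).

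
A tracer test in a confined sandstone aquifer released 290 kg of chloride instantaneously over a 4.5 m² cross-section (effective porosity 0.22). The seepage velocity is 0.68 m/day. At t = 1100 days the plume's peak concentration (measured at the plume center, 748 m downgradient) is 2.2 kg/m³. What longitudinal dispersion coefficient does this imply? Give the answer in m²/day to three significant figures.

1.28 m²/day

At the plume center C_max = M/(n_e·A·√(4πDt)), so D = M²/(4πt·(n_e·A·C_max)²).
n_e·A·C_max = 0.22 × 4.5 × 2.2 = 2.178 kg/m.
D = 290²/(4π × 1100 × 2.178²) = 1.28 m²/day.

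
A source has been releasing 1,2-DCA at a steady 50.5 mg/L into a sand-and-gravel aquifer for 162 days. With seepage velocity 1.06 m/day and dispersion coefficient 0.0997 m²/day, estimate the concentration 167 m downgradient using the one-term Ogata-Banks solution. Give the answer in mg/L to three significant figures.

For a continuous step input, C/C₀ ≈ ½·erfc((x−vt)/(2√(Dt))).
vt = 1.06 × 162 = 171.72 m and 2√(Dt) = 2√(0.0997 × 162) = 8.038 m.
Argument (x−vt)/(2√(Dt)) = (167 − 171.72)/8.038 = -0.5872; ½·erfc(-0.5872) = 0.7969.
C = 50.5 × 0.7969 = 40.2 mg/L.

40.2 mg/L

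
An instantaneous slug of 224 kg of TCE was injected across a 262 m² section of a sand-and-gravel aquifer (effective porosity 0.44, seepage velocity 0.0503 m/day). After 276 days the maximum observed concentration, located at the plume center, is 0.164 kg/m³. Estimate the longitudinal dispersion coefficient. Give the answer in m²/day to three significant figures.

At the plume center C_max = M/(n_e·A·√(4πDt)), so D = M²/(4πt·(n_e·A·C_max)²).
n_e·A·C_max = 0.44 × 262 × 0.164 = 18.91 kg/m.
D = 224²/(4π × 276 × 18.91²) = 0.0405 m²/day.

0.0405 m²/day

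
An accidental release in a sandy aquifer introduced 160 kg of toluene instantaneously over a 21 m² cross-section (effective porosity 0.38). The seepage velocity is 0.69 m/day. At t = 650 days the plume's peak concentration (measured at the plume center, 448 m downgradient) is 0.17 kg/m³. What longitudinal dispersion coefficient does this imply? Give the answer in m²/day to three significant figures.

At the plume center C_max = M/(n_e·A·√(4πDt)), so D = M²/(4πt·(n_e·A·C_max)²).
n_e·A·C_max = 0.38 × 21 × 0.17 = 1.357 kg/m.
D = 160²/(4π × 650 × 1.357²) = 1.70 m²/day.

1.70 m²/day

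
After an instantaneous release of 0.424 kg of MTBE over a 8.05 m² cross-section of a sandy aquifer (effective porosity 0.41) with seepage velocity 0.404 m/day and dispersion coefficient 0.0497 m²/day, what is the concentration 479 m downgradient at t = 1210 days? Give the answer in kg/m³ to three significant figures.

For an instantaneous plane source, C(x,t) = M/(n_e·A·√(4πDt)) · exp(−(x−vt)²/(4Dt)), with n_e·A the pore (flow) area.
Plume center vt = 0.404 × 1210 = 488.84 m, so the well at 479 m is 9.84 m upgradient of the peak.
√(4πDt) = 27.49 m, giving peak height M/(n_e·A·√(4πDt)) = 0.424/(0.41 × 8.05 × 27.49) = 0.004673 kg/m³.
(x−vt)²/(4Dt) = (-9.84)²/(4 × 0.0497 × 1210) = 0.4025; exp(−0.4025) = 0.6686.
C = 0.004673 × 0.6686 = 0.00312 kg/m³.

0.00312 kg/m³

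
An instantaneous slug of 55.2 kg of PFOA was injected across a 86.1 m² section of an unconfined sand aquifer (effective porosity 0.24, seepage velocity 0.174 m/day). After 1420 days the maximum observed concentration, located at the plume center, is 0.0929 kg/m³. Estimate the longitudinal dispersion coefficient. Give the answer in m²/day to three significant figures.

At the plume center C_max = M/(n_e·A·√(4πDt)), so D = M²/(4πt·(n_e·A·C_max)²).
n_e·A·C_max = 0.24 × 86.1 × 0.0929 = 1.920 kg/m.
D = 55.2²/(4π × 1420 × 1.920²) = 0.0463 m²/day.

0.0463 m²/day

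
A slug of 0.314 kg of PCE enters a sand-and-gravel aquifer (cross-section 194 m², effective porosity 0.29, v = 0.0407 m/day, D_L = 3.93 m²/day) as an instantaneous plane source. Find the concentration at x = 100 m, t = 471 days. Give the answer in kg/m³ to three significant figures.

1.51e-05 kg/m³

For an instantaneous plane source, C(x,t) = M/(n_e·A·√(4πDt)) · exp(−(x−vt)²/(4Dt)), with n_e·A the pore (flow) area.
Plume center vt = 0.0407 × 471 = 19.1697 m, so the well at 100 m is 80.8303 m downgradient of the peak.
√(4πDt) = 152.5 m, giving peak height M/(n_e·A·√(4πDt)) = 0.314/(0.29 × 194 × 152.5) = 3.660e-05 kg/m³.
(x−vt)²/(4Dt) = (80.8303)²/(4 × 3.93 × 471) = 0.8824; exp(−0.8824) = 0.4138.
C = 3.660e-05 × 0.4138 = 1.51e-05 kg/m³.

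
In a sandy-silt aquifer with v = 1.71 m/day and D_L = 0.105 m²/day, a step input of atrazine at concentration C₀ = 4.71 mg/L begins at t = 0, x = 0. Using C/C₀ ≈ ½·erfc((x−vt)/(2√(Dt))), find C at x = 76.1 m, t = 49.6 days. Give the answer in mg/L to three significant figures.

4.69 mg/L

For a continuous step input, C/C₀ ≈ ½·erfc((x−vt)/(2√(Dt))).
vt = 1.71 × 49.6 = 84.816 m and 2√(Dt) = 2√(0.105 × 49.6) = 4.564 m.
Argument (x−vt)/(2√(Dt)) = (76.1 − 84.816)/4.564 = -1.910; ½·erfc(-1.910) = 0.9965.
C = 4.71 × 0.9965 = 4.69 mg/L.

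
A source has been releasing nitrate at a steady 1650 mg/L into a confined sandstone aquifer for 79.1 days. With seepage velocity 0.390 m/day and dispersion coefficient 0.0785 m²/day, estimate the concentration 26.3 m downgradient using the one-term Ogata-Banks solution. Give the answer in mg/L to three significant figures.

1490 mg/L

For a continuous step input, C/C₀ ≈ ½·erfc((x−vt)/(2√(Dt))).
vt = 0.390 × 79.1 = 30.849 m and 2√(Dt) = 2√(0.0785 × 79.1) = 4.984 m.
Argument (x−vt)/(2√(Dt)) = (26.3 − 30.849)/4.984 = -0.9127; ½·erfc(-0.9127) = 0.9016.
C = 1650 × 0.9016 = 1490 mg/L.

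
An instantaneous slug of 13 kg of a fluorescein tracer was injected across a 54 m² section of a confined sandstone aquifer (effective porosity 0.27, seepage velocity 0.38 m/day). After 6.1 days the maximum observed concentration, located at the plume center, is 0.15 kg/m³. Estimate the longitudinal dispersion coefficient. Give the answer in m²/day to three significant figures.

0.461 m²/day

At the plume center C_max = M/(n_e·A·√(4πDt)), so D = M²/(4πt·(n_e·A·C_max)²).
n_e·A·C_max = 0.27 × 54 × 0.15 = 2.187 kg/m.
D = 13²/(4π × 6.1 × 2.187²) = 0.461 m²/day.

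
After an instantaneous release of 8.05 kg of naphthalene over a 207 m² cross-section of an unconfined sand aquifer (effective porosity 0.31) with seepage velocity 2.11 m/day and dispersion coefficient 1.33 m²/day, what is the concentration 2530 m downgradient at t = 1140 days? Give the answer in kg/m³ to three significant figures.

For an instantaneous plane source, C(x,t) = M/(n_e·A·√(4πDt)) · exp(−(x−vt)²/(4Dt)), with n_e·A the pore (flow) area.
Plume center vt = 2.11 × 1140 = 2405.4 m, so the well at 2530 m is 124.6 m downgradient of the peak.
√(4πDt) = 138.0 m, giving peak height M/(n_e·A·√(4πDt)) = 8.05/(0.31 × 207 × 138.0) = 0.0009090 kg/m³.
(x−vt)²/(4Dt) = (124.6)²/(4 × 1.33 × 1140) = 2.560; exp(−2.560) = 0.07730.
C = 0.0009090 × 0.07730 = 7.03e-05 kg/m³.

7.03e-05 kg/m³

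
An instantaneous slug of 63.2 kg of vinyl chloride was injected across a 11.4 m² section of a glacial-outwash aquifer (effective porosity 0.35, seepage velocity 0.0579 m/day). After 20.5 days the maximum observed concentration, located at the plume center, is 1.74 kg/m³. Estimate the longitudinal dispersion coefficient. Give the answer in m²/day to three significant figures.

At the plume center C_max = M/(n_e·A·√(4πDt)), so D = M²/(4πt·(n_e·A·C_max)²).
n_e·A·C_max = 0.35 × 11.4 × 1.74 = 6.943 kg/m.
D = 63.2²/(4π × 20.5 × 6.943²) = 0.322 m²/day.

0.322 m²/day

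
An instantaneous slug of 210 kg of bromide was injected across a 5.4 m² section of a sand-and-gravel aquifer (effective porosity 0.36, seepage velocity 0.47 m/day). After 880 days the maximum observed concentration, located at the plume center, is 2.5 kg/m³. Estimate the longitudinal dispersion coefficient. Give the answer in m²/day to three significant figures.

0.169 m²/day

At the plume center C_max = M/(n_e·A·√(4πDt)), so D = M²/(4πt·(n_e·A·C_max)²).
n_e·A·C_max = 0.36 × 5.4 × 2.5 = 4.860 kg/m.
D = 210²/(4π × 880 × 4.860²) = 0.169 m²/day.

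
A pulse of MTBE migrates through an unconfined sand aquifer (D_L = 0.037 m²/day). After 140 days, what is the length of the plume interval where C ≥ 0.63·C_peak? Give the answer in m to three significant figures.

The plume is Gaussian with σ = √(2Dt) = √(2 × 0.037 × 140) = 3.219 m.
C/C_peak = exp(−Δx²/(2σ²)) = 0.63 ⇒ Δx = σ·√(−2 ln 0.63) = 3.219 × 0.9613 = 3.094 m.
Width = 2Δx = 6.19 m.

6.19 m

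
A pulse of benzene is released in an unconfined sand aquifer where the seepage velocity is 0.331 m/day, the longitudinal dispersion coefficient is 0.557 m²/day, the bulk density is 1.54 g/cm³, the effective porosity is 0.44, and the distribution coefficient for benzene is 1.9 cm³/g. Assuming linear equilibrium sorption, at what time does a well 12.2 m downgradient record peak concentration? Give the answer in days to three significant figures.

246 days

Retardation factor R = 1 + ρ_b·K_d/n = 1 + 1.54 × 1.9/0.44 = 7.650.
Sorption retards both mechanisms: v_R = v/R = 0.04327 m/day, D_R = D/R = 0.07281 m²/day.
Peak time from v_R²t² + 2D_R t − x² = 0: t = (√(D_R² + v_R²x²) − D_R)/v_R².
√(D_R² + v_R²x²) = √(0.07281² + 0.04327² × 12.2²) = 0.5329; v_R² = 0.001872.
t = (0.5329 − 0.07281)/0.001872 = 246 days.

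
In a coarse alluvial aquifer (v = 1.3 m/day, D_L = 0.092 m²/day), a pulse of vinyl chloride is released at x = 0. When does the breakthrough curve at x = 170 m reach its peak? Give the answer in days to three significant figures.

For the 1D instantaneous-source solution, setting ∂C/∂t = 0 at fixed x gives v²t² + 2Dt − x² = 0, so t = (√(D² + v²x²) − D)/v².
√(D² + v²x²) = √(0.092² + 1.3² × 170²) = 221.0; v² = 1.69.
t = (221.0 − 0.092)/1.69 = 131 days (vs. the pure-advection estimate x/v = 131 d).

131 days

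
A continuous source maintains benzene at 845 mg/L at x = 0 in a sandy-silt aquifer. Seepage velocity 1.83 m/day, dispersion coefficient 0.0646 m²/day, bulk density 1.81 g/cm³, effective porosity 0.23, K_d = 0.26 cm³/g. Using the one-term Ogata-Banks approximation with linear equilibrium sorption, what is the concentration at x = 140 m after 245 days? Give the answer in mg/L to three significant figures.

834 mg/L

Retardation factor R = 1 + ρ_b·K_d/n = 1 + 1.81 × 0.26/0.23 = 3.046.
Sorption retards both mechanisms: v_R = v/R = 0.6008 m/day, D_R = D/R = 0.02121 m²/day.
v_R·t = 0.6008 × 245 = 147.196 m; 2√(D_R t) = 4.559 m; argument = (140 − 147.196)/4.559 = -1.578.
C = C₀ × ½·erfc(-1.578) = 845 × 0.9872 = 834 mg/L.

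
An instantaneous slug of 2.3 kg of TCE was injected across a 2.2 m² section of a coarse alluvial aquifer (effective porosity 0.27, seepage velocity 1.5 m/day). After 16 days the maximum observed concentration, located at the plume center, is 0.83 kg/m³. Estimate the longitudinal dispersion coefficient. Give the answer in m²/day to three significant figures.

At the plume center C_max = M/(n_e·A·√(4πDt)), so D = M²/(4πt·(n_e·A·C_max)²).
n_e·A·C_max = 0.27 × 2.2 × 0.83 = 0.4930 kg/m.
D = 2.3²/(4π × 16 × 0.4930²) = 0.108 m²/day.

0.108 m²/day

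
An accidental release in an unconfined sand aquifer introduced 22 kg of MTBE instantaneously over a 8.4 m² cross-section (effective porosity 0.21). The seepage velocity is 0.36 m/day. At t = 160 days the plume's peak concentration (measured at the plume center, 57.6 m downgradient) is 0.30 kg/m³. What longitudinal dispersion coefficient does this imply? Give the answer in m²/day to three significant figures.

At the plume center C_max = M/(n_e·A·√(4πDt)), so D = M²/(4πt·(n_e·A·C_max)²).
n_e·A·C_max = 0.21 × 8.4 × 0.30 = 0.5292 kg/m.
D = 22²/(4π × 160 × 0.5292²) = 0.860 m²/day.

0.860 m²/day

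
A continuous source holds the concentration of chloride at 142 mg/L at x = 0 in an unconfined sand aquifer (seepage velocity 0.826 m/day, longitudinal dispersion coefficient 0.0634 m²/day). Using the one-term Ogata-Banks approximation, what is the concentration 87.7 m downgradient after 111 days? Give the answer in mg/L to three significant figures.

122 mg/L

For a continuous step input, C/C₀ ≈ ½·erfc((x−vt)/(2√(Dt))).
vt = 0.826 × 111 = 91.686 m and 2√(Dt) = 2√(0.0634 × 111) = 5.306 m.
Argument (x−vt)/(2√(Dt)) = (87.7 − 91.686)/5.306 = -0.7512; ½·erfc(-0.7512) = 0.8560.
C = 142 × 0.8560 = 122 mg/L.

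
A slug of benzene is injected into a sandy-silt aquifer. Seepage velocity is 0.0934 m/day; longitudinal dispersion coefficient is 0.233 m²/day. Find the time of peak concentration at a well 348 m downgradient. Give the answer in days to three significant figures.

3700 days

For the 1D instantaneous-source solution, setting ∂C/∂t = 0 at fixed x gives v²t² + 2Dt − x² = 0, so t = (√(D² + v²x²) − D)/v².
√(D² + v²x²) = √(0.233² + 0.0934² × 348²) = 32.50; v² = 0.00872356.
t = (32.50 − 0.233)/0.00872356 = 3700 days (vs. the pure-advection estimate x/v = 3730 d).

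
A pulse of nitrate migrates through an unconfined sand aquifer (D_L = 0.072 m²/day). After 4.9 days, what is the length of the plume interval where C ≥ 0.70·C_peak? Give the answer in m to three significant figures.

The plume is Gaussian with σ = √(2Dt) = √(2 × 0.072 × 4.9) = 0.8400 m.
C/C_peak = exp(−Δx²/(2σ²)) = 0.70 ⇒ Δx = σ·√(−2 ln 0.70) = 0.8400 × 0.8446 = 0.7095 m.
Width = 2Δx = 1.42 m.

1.42 m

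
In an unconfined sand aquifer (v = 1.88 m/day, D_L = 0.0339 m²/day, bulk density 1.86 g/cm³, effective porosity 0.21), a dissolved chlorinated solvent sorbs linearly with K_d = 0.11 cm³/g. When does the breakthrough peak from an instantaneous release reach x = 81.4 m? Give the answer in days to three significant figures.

85.5 days

Retardation factor R = 1 + ρ_b·K_d/n = 1 + 1.86 × 0.11/0.21 = 1.974.
Sorption retards both mechanisms: v_R = v/R = 0.9524 m/day, D_R = D/R = 0.01717 m²/day.
Peak time from v_R²t² + 2D_R t − x² = 0: t = (√(D_R² + v_R²x²) − D_R)/v_R².
√(D_R² + v_R²x²) = √(0.01717² + 0.9524² × 81.4²) = 77.53; v_R² = 0.9071.
t = (77.53 − 0.01717)/0.9071 = 85.5 days.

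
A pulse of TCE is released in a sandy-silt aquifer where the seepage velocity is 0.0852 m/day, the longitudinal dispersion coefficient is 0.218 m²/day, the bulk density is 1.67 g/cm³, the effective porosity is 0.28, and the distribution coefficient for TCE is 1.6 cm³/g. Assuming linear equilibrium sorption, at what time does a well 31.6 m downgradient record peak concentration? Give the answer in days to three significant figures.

3610 days

Retardation factor R = 1 + ρ_b·K_d/n = 1 + 1.67 × 1.6/0.28 = 10.54.
Sorption retards both mechanisms: v_R = v/R = 0.008083 m/day, D_R = D/R = 0.02068 m²/day.
Peak time from v_R²t² + 2D_R t − x² = 0: t = (√(D_R² + v_R²x²) − D_R)/v_R².
√(D_R² + v_R²x²) = √(0.02068² + 0.008083² × 31.6²) = 0.2563; v_R² = 6.533e-05.
t = (0.2563 − 0.02068)/6.533e-05 = 3610 days.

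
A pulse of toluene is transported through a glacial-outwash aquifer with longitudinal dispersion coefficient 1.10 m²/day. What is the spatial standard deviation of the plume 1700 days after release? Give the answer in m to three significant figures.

Dispersive spreading gives a Gaussian with σ² = 2Dt; advection only shifts the center.
σ = √(2 × 1.10 × 1700) = 61.2 m.

61.2 m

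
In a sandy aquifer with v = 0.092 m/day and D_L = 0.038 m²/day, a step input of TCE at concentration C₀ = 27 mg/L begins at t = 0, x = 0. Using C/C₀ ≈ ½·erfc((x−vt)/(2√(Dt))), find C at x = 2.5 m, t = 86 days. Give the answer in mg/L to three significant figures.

26.5 mg/L

For a continuous step input, C/C₀ ≈ ½·erfc((x−vt)/(2√(Dt))).
vt = 0.092 × 86 = 7.912 m and 2√(Dt) = 2√(0.038 × 86) = 3.616 m.
Argument (x−vt)/(2√(Dt)) = (2.5 − 7.912)/3.616 = -1.497; ½·erfc(-1.497) = 0.9829.
C = 27 × 0.9829 = 26.5 mg/L.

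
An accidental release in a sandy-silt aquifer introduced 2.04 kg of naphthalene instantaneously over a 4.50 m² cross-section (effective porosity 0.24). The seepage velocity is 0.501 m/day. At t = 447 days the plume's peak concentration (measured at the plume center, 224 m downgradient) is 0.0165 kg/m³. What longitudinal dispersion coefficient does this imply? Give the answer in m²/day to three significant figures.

2.33 m²/day

At the plume center C_max = M/(n_e·A·√(4πDt)), so D = M²/(4πt·(n_e·A·C_max)²).
n_e·A·C_max = 0.24 × 4.50 × 0.0165 = 0.01782 kg/m.
D = 2.04²/(4π × 447 × 0.01782²) = 2.33 m²/day.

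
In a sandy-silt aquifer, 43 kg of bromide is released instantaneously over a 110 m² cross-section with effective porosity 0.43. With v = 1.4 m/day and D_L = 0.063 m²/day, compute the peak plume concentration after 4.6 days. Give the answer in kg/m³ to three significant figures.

The peak of an instantaneous 1D plume sits at x = vt; there the Gaussian factor is 1 and C_max = M/(n_e·A·√(4πDt)), where n_e·A is the pore area the mass is dissolved in.
√(4πDt) = √(4π × 0.063 × 4.6) = 1.908 m, so C_max = 43/(0.43 × 110 × 1.908) = 0.476 kg/m³.

0.476 kg/m³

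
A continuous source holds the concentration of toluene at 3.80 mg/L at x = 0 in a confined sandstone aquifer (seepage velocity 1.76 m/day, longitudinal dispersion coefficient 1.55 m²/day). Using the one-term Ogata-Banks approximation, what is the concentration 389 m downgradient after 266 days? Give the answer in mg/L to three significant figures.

3.79 mg/L

For a continuous step input, C/C₀ ≈ ½·erfc((x−vt)/(2√(Dt))).
vt = 1.76 × 266 = 468.16 m and 2√(Dt) = 2√(1.55 × 266) = 40.61 m.
Argument (x−vt)/(2√(Dt)) = (389 − 468.16)/40.61 = -1.949; ½·erfc(-1.949) = 0.9971.
C = 3.80 × 0.9971 = 3.79 mg/L.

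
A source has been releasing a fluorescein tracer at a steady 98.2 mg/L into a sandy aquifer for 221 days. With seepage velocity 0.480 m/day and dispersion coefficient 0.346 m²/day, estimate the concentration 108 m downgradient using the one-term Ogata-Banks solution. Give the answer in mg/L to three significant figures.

43.0 mg/L

For a continuous step input, C/C₀ ≈ ½·erfc((x−vt)/(2√(Dt))).
vt = 0.480 × 221 = 106.08 m and 2√(Dt) = 2√(0.346 × 221) = 17.49 m.
Argument (x−vt)/(2√(Dt)) = (108 − 106.08)/17.49 = 0.1098; ½·erfc(0.1098) = 0.4383.
C = 98.2 × 0.4383 = 43.0 mg/L.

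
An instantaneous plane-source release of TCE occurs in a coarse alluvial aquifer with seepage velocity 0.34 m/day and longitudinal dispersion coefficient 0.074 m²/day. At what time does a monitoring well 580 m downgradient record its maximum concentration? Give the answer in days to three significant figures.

For the 1D instantaneous-source solution, setting ∂C/∂t = 0 at fixed x gives v²t² + 2Dt − x² = 0, so t = (√(D² + v²x²) − D)/v².
√(D² + v²x²) = √(0.074² + 0.34² × 580²) = 197.2; v² = 0.1156.
t = (197.2 − 0.074)/0.1156 = 1710 days (vs. the pure-advection estimate x/v = 1710 d).

1710 days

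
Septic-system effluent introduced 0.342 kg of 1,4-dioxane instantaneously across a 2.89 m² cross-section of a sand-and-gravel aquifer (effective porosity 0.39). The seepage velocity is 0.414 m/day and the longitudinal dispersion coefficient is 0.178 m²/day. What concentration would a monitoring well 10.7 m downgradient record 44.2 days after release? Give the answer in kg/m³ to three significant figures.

For an instantaneous plane source, C(x,t) = M/(n_e·A·√(4πDt)) · exp(−(x−vt)²/(4Dt)), with n_e·A the pore (flow) area.
Plume center vt = 0.414 × 44.2 = 18.2988 m, so the well at 10.7 m is 7.5988 m upgradient of the peak.
√(4πDt) = 9.943 m, giving peak height M/(n_e·A·√(4πDt)) = 0.342/(0.39 × 2.89 × 9.943) = 0.03052 kg/m³.
(x−vt)²/(4Dt) = (-7.5988)²/(4 × 0.178 × 44.2) = 1.835; exp(−1.835) = 0.1596.
C = 0.03052 × 0.1596 = 0.00487 kg/m³.

0.00487 kg/m³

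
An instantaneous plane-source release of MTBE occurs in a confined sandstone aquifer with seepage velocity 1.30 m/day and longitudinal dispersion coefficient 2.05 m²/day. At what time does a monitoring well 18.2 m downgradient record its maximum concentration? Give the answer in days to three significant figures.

12.8 days

For the 1D instantaneous-source solution, setting ∂C/∂t = 0 at fixed x gives v²t² + 2Dt − x² = 0, so t = (√(D² + v²x²) − D)/v².
√(D² + v²x²) = √(2.05² + 1.30² × 18.2²) = 23.75; v² = 1.69.
t = (23.75 − 2.05)/1.69 = 12.8 days (vs. the pure-advection estimate x/v = 14.0 d).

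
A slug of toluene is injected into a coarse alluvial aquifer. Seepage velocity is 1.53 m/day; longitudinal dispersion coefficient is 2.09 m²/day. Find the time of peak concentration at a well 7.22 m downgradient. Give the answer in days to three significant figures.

3.91 days

For the 1D instantaneous-source solution, setting ∂C/∂t = 0 at fixed x gives v²t² + 2Dt − x² = 0, so t = (√(D² + v²x²) − D)/v².
√(D² + v²x²) = √(2.09² + 1.53² × 7.22²) = 11.24; v² = 2.3409.
t = (11.24 − 2.09)/2.3409 = 3.91 days (vs. the pure-advection estimate x/v = 4.72 d).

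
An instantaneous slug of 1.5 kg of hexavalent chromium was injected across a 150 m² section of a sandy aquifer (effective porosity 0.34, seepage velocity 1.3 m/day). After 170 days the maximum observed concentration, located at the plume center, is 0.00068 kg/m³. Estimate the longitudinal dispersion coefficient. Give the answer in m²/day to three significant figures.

0.876 m²/day

At the plume center C_max = M/(n_e·A·√(4πDt)), so D = M²/(4πt·(n_e·A·C_max)²).
n_e·A·C_max = 0.34 × 150 × 0.00068 = 0.03468 kg/m.
D = 1.5²/(4π × 170 × 0.03468²) = 0.876 m²/day.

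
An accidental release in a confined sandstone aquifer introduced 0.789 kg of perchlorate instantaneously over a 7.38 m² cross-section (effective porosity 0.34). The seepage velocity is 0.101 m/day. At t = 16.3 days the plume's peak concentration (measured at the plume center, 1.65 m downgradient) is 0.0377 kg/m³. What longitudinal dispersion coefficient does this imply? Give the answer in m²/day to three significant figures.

0.340 m²/day

At the plume center C_max = M/(n_e·A·√(4πDt)), so D = M²/(4πt·(n_e·A·C_max)²).
n_e·A·C_max = 0.34 × 7.38 × 0.0377 = 0.09460 kg/m.
D = 0.789²/(4π × 16.3 × 0.09460²) = 0.340 m²/day.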